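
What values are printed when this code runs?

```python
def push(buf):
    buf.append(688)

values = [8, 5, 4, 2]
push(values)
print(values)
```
[8, 5, 4, 2, 688]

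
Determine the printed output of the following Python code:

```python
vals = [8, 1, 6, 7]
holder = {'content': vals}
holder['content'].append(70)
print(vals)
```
[8, 1, 6, 7, 70]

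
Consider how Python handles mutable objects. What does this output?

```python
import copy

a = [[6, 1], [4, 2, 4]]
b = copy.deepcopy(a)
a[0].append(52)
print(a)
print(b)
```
[[6, 1, 52], [4, 2, 4]]
[[6, 1], [4, 2, 4]]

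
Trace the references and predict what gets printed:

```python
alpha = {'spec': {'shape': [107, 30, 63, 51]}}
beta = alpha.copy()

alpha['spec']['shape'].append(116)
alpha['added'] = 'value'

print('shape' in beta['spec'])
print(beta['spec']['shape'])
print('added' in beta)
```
True
[107, 30, 63, 51, 116]
False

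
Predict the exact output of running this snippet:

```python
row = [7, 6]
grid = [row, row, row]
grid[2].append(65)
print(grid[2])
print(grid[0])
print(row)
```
[7, 6, 65]
[7, 6, 65]
[7, 6, 65]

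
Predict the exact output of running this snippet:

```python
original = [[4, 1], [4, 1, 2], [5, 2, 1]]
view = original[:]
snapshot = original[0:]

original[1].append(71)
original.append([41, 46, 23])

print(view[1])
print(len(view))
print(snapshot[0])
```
[4, 1, 2, 71]
3
[4, 1]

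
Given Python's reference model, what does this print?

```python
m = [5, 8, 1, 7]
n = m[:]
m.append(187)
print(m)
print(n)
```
[5, 8, 1, 7, 187]
[5, 8, 1, 7]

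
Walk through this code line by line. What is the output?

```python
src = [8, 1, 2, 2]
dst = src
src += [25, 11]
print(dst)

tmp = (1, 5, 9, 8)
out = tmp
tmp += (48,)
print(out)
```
[8, 1, 2, 2, 25, 11]
(1, 5, 9, 8)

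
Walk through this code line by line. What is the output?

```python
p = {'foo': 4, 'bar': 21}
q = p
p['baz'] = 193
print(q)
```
{'foo': 4, 'bar': 21, 'baz': 193}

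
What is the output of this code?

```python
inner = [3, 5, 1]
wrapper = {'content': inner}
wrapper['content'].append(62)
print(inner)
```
[3, 5, 1, 62]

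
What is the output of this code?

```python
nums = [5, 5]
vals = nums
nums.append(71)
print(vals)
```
[5, 5, 71]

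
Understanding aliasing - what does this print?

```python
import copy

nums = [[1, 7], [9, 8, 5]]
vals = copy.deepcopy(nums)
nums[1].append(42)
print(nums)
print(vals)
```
[[1, 7], [9, 8, 5, 42]]
[[1, 7], [9, 8, 5]]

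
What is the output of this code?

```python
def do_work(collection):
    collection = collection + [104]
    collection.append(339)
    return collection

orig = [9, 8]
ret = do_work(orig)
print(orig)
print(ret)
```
[9, 8]
[9, 8, 104, 339]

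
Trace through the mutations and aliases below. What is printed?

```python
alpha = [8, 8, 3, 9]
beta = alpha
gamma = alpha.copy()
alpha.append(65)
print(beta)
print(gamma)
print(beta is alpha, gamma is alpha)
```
[8, 8, 3, 9, 65]
[8, 8, 3, 9]
True False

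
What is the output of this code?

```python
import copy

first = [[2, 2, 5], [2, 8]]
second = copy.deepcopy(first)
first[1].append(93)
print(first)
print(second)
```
[[2, 2, 5], [2, 8, 93]]
[[2, 2, 5], [2, 8]]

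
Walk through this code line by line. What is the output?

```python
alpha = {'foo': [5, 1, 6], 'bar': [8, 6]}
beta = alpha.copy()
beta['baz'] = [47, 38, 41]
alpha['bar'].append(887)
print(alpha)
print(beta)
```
{'foo': [5, 1, 6], 'bar': [8, 6, 887]}
{'foo': [5, 1, 6], 'bar': [8, 6, 887], 'baz': [47, 38, 41]}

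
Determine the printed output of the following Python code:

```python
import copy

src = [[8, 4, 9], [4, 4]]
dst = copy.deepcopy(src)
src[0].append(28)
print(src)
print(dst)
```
[[8, 4, 9, 28], [4, 4]]
[[8, 4, 9], [4, 4]]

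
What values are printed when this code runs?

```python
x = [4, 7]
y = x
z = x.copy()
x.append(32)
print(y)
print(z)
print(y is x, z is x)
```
[4, 7, 32]
[4, 7]
True False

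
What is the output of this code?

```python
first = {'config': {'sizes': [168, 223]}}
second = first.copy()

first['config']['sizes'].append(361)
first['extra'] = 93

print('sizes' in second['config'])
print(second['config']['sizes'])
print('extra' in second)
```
True
[168, 223, 361]
False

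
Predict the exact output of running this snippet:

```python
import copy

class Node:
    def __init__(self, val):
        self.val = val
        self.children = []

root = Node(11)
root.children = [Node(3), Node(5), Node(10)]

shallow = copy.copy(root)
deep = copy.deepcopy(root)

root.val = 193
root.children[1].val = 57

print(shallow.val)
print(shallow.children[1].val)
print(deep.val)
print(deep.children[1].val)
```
11
57
11
5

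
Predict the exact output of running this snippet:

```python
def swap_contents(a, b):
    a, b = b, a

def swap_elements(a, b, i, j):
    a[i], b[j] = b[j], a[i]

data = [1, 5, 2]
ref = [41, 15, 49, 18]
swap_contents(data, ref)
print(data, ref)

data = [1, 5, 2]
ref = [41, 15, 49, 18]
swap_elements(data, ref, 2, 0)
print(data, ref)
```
[1, 5, 2] [41, 15, 49, 18]
[1, 5, 41] [2, 15, 49, 18]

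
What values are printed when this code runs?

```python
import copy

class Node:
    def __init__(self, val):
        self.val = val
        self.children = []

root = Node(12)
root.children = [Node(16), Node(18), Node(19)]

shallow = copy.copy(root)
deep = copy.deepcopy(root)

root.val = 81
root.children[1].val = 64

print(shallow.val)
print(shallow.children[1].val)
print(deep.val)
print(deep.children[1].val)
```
12
64
12
18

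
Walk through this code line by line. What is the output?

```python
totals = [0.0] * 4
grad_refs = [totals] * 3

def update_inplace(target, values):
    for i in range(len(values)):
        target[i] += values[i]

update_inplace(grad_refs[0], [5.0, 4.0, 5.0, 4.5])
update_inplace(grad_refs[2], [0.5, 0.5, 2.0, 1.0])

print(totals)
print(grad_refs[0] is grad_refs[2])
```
[5.5, 4.5, 7.0, 5.5]
True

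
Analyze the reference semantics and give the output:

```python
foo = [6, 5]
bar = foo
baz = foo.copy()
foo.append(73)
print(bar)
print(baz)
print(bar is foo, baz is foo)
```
[6, 5, 73]
[6, 5]
True False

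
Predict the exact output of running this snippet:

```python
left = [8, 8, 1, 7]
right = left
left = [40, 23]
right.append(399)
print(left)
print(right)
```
[40, 23]
[8, 8, 1, 7, 399]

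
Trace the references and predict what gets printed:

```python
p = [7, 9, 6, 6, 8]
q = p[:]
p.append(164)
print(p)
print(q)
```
[7, 9, 6, 6, 8, 164]
[7, 9, 6, 6, 8]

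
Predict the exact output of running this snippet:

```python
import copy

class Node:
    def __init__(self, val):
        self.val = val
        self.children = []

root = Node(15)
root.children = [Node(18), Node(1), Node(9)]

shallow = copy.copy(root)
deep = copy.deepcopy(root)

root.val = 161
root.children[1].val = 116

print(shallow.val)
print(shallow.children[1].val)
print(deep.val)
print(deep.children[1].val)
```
15
116
15
1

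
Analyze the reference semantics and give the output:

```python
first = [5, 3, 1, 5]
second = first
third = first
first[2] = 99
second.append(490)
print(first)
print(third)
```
[5, 3, 99, 5, 490]
[5, 3, 99, 5, 490]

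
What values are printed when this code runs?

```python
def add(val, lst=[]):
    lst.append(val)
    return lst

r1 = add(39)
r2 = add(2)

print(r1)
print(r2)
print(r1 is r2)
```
[39, 2]
[39, 2]
True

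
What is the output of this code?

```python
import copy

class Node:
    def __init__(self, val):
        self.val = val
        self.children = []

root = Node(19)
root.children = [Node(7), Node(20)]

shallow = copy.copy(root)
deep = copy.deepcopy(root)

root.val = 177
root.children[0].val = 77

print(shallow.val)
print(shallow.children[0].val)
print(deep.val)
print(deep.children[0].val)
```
19
77
19
7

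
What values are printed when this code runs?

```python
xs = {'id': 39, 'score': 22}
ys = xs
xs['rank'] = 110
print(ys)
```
{'id': 39, 'score': 22, 'rank': 110}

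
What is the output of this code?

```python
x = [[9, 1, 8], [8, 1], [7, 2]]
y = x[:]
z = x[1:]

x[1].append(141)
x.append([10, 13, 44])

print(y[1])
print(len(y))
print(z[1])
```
[8, 1, 141]
3
[7, 2]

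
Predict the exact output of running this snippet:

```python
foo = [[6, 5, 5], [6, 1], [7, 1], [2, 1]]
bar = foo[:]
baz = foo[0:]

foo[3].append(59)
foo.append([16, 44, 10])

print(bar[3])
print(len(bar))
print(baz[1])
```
[2, 1, 59]
4
[6, 1]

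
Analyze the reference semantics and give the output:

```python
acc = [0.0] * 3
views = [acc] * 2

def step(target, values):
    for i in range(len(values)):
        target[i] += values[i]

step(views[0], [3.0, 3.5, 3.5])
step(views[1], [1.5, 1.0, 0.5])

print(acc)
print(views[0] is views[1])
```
[4.5, 4.5, 4.0]
True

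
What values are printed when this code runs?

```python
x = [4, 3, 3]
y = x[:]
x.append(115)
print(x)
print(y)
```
[4, 3, 3, 115]
[4, 3, 3]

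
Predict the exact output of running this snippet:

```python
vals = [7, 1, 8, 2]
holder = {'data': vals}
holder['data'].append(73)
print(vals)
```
[7, 1, 8, 2, 73]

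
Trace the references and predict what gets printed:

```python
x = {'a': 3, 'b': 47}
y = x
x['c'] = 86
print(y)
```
{'a': 3, 'b': 47, 'c': 86}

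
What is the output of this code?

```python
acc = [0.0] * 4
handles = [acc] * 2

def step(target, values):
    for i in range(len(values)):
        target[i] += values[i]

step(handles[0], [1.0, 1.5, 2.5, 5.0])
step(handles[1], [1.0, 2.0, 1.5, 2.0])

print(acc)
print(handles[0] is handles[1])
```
[2.0, 3.5, 4.0, 7.0]
True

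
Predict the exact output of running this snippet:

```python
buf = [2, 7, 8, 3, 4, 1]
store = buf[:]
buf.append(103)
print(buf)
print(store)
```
[2, 7, 8, 3, 4, 1, 103]
[2, 7, 8, 3, 4, 1]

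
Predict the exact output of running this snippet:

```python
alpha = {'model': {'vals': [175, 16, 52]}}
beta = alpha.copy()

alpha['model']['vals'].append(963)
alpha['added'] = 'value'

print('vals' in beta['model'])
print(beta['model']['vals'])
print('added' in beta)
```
True
[175, 16, 52, 963]
False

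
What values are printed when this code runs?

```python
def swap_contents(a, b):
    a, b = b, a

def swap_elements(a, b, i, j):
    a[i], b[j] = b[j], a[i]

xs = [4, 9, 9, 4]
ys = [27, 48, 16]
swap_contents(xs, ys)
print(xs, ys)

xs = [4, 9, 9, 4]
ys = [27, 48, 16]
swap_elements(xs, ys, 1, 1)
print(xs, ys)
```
[4, 9, 9, 4] [27, 48, 16]
[4, 48, 9, 4] [27, 9, 16]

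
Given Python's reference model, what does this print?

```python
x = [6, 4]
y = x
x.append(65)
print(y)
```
[6, 4, 65]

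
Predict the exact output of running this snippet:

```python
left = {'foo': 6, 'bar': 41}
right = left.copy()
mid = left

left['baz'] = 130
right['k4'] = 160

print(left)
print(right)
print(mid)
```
{'foo': 6, 'bar': 41, 'baz': 130}
{'foo': 6, 'bar': 41, 'k4': 160}
{'foo': 6, 'bar': 41, 'baz': 130}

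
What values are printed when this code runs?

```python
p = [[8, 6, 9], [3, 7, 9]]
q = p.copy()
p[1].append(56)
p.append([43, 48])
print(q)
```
[[8, 6, 9], [3, 7, 9, 56]]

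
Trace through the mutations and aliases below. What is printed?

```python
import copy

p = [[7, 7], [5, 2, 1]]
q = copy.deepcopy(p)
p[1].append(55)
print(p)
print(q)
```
[[7, 7], [5, 2, 1, 55]]
[[7, 7], [5, 2, 1]]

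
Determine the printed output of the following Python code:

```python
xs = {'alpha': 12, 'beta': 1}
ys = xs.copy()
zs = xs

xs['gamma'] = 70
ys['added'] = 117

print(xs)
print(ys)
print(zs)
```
{'alpha': 12, 'beta': 1, 'gamma': 70}
{'alpha': 12, 'beta': 1, 'added': 117}
{'alpha': 12, 'beta': 1, 'gamma': 70}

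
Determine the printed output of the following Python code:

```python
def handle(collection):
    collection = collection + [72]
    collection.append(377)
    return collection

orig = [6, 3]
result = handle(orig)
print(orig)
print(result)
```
[6, 3]
[6, 3, 72, 377]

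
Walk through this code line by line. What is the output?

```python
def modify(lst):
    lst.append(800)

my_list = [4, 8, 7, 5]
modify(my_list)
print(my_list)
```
[4, 8, 7, 5, 800]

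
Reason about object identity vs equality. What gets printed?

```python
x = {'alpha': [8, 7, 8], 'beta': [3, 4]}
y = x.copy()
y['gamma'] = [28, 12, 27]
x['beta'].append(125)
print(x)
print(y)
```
{'alpha': [8, 7, 8], 'beta': [3, 4, 125]}
{'alpha': [8, 7, 8], 'beta': [3, 4, 125], 'gamma': [28, 12, 27]}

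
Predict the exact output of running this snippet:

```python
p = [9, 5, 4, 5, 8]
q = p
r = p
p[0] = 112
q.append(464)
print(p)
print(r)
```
[112, 5, 4, 5, 8, 464]
[112, 5, 4, 5, 8, 464]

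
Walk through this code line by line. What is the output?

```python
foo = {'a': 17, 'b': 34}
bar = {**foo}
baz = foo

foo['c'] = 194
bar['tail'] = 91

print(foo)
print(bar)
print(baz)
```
{'a': 17, 'b': 34, 'c': 194}
{'a': 17, 'b': 34, 'tail': 91}
{'a': 17, 'b': 34, 'c': 194}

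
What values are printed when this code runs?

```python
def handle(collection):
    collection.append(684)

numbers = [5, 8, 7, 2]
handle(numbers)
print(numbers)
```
[5, 8, 7, 2, 684]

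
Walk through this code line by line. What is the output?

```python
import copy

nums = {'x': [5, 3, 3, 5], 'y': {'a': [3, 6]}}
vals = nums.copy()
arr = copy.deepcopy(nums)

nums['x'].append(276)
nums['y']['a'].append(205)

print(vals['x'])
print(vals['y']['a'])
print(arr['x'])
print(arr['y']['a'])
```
[5, 3, 3, 5, 276]
[3, 6, 205]
[5, 3, 3, 5]
[3, 6]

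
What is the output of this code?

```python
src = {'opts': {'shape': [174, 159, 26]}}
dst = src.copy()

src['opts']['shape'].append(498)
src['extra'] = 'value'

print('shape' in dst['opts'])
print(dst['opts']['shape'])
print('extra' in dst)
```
True
[174, 159, 26, 498]
False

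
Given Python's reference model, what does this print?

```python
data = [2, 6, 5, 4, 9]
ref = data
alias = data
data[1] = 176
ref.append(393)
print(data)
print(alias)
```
[2, 176, 5, 4, 9, 393]
[2, 176, 5, 4, 9, 393]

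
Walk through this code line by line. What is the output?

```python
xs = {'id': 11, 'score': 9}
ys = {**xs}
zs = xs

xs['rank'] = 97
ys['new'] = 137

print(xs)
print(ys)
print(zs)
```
{'id': 11, 'score': 9, 'rank': 97}
{'id': 11, 'score': 9, 'new': 137}
{'id': 11, 'score': 9, 'rank': 97}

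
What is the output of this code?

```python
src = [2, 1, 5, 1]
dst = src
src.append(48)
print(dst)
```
[2, 1, 5, 1, 48]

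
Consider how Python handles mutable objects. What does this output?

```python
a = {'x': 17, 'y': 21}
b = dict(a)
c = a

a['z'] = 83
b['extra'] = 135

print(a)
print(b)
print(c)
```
{'x': 17, 'y': 21, 'z': 83}
{'x': 17, 'y': 21, 'extra': 135}
{'x': 17, 'y': 21, 'z': 83}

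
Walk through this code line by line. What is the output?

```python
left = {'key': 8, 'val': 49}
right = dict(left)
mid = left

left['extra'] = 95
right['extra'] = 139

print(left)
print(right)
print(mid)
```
{'key': 8, 'val': 49, 'extra': 95}
{'key': 8, 'val': 49, 'extra': 139}
{'key': 8, 'val': 49, 'extra': 95}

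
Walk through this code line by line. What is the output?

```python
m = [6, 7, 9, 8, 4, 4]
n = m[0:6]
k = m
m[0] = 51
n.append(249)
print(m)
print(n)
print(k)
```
[51, 7, 9, 8, 4, 4]
[6, 7, 9, 8, 4, 4, 249]
[51, 7, 9, 8, 4, 4]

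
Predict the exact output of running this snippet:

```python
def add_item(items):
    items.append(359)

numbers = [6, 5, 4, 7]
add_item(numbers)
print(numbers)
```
[6, 5, 4, 7, 359]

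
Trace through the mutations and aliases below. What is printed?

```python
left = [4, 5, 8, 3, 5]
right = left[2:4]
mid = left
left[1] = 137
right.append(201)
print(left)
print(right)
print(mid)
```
[4, 137, 8, 3, 5]
[8, 3, 201]
[4, 137, 8, 3, 5]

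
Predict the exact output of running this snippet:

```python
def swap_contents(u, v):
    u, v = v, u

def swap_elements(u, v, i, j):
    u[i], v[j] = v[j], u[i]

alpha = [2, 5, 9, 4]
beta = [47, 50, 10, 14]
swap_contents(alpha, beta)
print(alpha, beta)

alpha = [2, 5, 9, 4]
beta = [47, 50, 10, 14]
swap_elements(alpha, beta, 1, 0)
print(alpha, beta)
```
[2, 5, 9, 4] [47, 50, 10, 14]
[2, 47, 9, 4] [5, 50, 10, 14]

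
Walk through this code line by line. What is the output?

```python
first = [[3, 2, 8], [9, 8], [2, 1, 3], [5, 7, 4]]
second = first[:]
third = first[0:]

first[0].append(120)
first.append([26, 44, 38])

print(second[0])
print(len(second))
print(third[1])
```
[3, 2, 8, 120]
4
[9, 8]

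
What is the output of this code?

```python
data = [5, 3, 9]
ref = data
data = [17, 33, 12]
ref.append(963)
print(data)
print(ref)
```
[17, 33, 12]
[5, 3, 9, 963]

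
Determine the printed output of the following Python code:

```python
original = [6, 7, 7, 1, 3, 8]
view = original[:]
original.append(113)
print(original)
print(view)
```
[6, 7, 7, 1, 3, 8, 113]
[6, 7, 7, 1, 3, 8]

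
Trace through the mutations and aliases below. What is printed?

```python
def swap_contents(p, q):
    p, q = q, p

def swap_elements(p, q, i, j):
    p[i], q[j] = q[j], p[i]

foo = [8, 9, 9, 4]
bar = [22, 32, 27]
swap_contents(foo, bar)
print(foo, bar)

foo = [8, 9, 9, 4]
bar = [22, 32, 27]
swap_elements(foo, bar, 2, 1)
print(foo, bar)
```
[8, 9, 9, 4] [22, 32, 27]
[8, 9, 32, 4] [22, 9, 27]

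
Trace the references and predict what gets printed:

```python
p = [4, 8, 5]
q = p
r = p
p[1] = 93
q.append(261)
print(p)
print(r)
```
[4, 93, 5, 261]
[4, 93, 5, 261]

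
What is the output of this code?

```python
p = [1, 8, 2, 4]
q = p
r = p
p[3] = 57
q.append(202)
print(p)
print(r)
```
[1, 8, 2, 57, 202]
[1, 8, 2, 57, 202]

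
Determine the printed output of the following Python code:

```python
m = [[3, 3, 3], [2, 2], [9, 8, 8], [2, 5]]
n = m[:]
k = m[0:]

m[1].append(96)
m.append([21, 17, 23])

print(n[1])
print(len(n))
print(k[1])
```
[2, 2, 96]
4
[2, 2, 96]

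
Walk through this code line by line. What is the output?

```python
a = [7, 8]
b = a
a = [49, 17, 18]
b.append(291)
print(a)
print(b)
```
[49, 17, 18]
[7, 8, 291]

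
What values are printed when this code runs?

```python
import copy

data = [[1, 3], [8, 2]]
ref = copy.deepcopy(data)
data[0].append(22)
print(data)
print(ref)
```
[[1, 3, 22], [8, 2]]
[[1, 3], [8, 2]]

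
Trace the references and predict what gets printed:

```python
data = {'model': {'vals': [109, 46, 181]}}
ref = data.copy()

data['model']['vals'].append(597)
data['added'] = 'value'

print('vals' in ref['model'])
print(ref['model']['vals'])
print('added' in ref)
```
True
[109, 46, 181, 597]
False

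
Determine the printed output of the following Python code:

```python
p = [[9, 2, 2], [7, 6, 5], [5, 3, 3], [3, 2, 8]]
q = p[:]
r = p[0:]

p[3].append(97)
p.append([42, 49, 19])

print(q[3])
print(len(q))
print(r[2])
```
[3, 2, 8, 97]
4
[5, 3, 3]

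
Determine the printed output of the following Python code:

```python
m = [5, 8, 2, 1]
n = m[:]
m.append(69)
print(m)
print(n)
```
[5, 8, 2, 1, 69]
[5, 8, 2, 1]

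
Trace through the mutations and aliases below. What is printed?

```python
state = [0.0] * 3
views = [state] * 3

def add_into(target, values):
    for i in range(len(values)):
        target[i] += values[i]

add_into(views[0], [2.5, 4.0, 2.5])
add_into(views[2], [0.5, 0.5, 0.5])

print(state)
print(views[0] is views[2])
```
[3.0, 4.5, 3.0]
True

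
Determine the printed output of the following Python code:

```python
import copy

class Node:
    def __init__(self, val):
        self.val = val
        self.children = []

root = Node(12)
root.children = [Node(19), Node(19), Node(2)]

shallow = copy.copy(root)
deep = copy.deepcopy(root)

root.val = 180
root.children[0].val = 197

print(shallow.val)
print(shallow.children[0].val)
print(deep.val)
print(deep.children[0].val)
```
12
197
12
19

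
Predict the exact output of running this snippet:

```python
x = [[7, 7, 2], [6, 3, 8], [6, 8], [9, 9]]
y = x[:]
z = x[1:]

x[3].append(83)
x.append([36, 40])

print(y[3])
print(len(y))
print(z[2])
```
[9, 9, 83]
4
[9, 9, 83]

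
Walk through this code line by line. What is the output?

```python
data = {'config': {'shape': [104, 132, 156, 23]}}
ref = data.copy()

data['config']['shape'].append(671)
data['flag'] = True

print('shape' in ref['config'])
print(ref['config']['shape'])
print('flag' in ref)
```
True
[104, 132, 156, 23, 671]
False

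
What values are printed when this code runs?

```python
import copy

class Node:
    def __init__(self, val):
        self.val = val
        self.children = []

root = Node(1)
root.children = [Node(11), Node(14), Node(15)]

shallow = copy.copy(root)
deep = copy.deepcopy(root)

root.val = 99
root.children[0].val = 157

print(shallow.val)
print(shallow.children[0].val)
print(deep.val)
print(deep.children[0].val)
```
1
157
1
11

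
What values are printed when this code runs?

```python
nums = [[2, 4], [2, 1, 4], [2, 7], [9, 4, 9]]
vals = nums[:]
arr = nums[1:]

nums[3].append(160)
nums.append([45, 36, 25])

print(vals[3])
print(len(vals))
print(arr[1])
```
[9, 4, 9, 160]
4
[2, 7]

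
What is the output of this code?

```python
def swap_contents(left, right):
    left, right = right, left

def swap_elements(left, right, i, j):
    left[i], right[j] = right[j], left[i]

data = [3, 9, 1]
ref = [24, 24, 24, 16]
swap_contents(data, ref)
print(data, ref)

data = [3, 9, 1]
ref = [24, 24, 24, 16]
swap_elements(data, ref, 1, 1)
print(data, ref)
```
[3, 9, 1] [24, 24, 24, 16]
[3, 24, 1] [24, 9, 24, 16]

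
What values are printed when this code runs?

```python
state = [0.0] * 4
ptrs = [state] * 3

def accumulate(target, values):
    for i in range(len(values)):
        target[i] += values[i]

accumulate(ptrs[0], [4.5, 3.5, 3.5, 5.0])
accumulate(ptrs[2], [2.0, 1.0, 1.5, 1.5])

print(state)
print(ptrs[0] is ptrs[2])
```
[6.5, 4.5, 5.0, 6.5]
True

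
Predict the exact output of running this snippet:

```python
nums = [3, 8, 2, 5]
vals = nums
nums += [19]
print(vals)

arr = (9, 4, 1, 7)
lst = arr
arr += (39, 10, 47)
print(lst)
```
[3, 8, 2, 5, 19]
(9, 4, 1, 7)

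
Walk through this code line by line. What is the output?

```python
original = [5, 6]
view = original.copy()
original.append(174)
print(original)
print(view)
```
[5, 6, 174]
[5, 6]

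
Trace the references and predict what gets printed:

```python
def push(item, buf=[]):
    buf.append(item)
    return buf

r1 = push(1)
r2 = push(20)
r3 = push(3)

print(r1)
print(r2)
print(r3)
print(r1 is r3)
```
[1, 20, 3]
[1, 20, 3]
[1, 20, 3]
True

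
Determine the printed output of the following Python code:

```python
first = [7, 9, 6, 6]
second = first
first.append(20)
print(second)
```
[7, 9, 6, 6, 20]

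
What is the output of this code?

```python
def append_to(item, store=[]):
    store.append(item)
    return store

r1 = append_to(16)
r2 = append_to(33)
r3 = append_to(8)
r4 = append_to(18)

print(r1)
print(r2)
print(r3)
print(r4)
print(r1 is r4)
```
[16, 33, 8, 18]
[16, 33, 8, 18]
[16, 33, 8, 18]
[16, 33, 8, 18]
True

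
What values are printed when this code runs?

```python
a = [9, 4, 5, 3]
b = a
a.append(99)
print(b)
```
[9, 4, 5, 3, 99]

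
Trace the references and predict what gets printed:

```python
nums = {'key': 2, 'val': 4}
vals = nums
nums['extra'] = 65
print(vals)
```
{'key': 2, 'val': 4, 'extra': 65}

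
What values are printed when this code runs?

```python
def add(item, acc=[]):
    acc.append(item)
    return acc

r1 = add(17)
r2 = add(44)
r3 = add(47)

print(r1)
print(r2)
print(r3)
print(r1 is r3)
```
[17, 44, 47]
[17, 44, 47]
[17, 44, 47]
True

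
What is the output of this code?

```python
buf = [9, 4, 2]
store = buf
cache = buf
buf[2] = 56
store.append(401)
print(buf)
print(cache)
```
[9, 4, 56, 401]
[9, 4, 56, 401]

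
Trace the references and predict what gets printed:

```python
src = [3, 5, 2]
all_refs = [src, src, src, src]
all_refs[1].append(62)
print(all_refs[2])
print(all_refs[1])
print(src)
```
[3, 5, 2, 62]
[3, 5, 2, 62]
[3, 5, 2, 62]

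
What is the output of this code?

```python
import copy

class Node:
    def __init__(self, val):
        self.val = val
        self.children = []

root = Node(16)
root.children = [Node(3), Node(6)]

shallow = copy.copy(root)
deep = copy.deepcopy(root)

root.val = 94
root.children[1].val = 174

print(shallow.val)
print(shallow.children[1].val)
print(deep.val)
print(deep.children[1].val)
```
16
174
16
6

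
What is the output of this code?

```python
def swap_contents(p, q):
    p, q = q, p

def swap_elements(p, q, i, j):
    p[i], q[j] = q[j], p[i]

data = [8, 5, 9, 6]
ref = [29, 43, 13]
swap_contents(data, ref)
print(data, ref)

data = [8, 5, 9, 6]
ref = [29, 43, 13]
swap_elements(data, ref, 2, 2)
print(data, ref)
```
[8, 5, 9, 6] [29, 43, 13]
[8, 5, 13, 6] [29, 43, 9]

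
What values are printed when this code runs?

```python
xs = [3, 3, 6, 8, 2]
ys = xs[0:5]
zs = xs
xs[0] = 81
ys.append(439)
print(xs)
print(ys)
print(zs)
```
[81, 3, 6, 8, 2]
[3, 3, 6, 8, 2, 439]
[81, 3, 6, 8, 2]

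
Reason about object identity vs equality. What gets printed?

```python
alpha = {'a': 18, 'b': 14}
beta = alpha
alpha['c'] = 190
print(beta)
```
{'a': 18, 'b': 14, 'c': 190}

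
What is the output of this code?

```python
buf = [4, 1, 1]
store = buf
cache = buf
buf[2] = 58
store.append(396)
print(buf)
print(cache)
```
[4, 1, 58, 396]
[4, 1, 58, 396]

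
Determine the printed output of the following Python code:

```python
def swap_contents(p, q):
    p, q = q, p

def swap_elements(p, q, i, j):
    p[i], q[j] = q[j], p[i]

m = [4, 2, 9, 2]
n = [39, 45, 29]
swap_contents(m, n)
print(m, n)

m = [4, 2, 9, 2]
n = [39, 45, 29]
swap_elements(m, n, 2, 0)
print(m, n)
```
[4, 2, 9, 2] [39, 45, 29]
[4, 2, 39, 2] [9, 45, 29]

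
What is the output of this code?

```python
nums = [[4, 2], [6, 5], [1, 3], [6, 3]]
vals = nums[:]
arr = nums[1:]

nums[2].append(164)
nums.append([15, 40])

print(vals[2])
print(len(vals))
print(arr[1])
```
[1, 3, 164]
4
[1, 3, 164]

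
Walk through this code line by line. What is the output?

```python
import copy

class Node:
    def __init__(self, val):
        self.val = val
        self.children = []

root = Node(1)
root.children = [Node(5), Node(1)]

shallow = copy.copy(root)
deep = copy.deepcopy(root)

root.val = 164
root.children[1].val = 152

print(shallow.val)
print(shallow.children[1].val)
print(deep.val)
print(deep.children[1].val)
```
1
152
1
1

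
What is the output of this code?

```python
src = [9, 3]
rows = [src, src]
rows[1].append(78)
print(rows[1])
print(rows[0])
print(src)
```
[9, 3, 78]
[9, 3, 78]
[9, 3, 78]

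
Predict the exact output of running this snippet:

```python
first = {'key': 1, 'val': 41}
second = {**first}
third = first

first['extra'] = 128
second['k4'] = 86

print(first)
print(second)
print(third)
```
{'key': 1, 'val': 41, 'extra': 128}
{'key': 1, 'val': 41, 'k4': 86}
{'key': 1, 'val': 41, 'extra': 128}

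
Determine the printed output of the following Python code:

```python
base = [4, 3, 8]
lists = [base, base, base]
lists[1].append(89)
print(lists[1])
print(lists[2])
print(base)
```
[4, 3, 8, 89]
[4, 3, 8, 89]
[4, 3, 8, 89]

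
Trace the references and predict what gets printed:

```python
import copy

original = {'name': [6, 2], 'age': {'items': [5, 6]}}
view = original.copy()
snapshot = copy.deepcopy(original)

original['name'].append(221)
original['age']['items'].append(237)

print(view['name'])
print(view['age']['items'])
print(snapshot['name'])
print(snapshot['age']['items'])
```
[6, 2, 221]
[5, 6, 237]
[6, 2]
[5, 6]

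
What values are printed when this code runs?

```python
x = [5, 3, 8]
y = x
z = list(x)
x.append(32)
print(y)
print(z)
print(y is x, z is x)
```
[5, 3, 8, 32]
[5, 3, 8]
True False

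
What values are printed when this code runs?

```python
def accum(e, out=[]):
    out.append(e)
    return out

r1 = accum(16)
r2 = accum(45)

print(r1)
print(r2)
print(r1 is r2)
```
[16, 45]
[16, 45]
True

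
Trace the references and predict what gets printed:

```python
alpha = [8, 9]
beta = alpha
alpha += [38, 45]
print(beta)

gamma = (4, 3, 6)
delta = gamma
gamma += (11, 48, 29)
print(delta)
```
[8, 9, 38, 45]
(4, 3, 6)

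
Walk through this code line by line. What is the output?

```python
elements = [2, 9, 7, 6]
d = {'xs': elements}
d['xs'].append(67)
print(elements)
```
[2, 9, 7, 6, 67]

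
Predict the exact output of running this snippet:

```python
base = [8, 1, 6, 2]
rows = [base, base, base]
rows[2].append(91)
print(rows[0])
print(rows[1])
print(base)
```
[8, 1, 6, 2, 91]
[8, 1, 6, 2, 91]
[8, 1, 6, 2, 91]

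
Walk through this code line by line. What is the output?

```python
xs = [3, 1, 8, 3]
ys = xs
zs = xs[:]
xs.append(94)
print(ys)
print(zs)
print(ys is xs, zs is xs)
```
[3, 1, 8, 3, 94]
[3, 1, 8, 3]
True False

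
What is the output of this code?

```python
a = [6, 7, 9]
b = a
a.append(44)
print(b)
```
[6, 7, 9, 44]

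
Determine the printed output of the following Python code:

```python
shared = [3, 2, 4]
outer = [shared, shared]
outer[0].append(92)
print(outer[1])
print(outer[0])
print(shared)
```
[3, 2, 4, 92]
[3, 2, 4, 92]
[3, 2, 4, 92]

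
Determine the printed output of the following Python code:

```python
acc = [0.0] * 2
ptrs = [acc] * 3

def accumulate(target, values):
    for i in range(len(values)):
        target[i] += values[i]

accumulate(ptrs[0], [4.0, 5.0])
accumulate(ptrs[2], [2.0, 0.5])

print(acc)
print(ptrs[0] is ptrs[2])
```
[6.0, 5.5]
True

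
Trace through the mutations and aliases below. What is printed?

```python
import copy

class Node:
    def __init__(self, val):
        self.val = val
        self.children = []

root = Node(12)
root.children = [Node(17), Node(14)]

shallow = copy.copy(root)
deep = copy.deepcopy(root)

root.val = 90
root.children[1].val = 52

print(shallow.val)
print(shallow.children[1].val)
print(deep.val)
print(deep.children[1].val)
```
12
52
12
14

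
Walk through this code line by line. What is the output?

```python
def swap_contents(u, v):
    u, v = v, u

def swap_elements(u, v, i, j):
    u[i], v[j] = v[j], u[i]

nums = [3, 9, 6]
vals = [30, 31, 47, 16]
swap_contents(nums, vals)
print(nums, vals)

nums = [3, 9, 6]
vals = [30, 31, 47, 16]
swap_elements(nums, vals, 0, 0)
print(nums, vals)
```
[3, 9, 6] [30, 31, 47, 16]
[30, 9, 6] [3, 31, 47, 16]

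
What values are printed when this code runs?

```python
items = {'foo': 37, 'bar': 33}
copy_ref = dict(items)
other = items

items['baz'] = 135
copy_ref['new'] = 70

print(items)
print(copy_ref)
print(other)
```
{'foo': 37, 'bar': 33, 'baz': 135}
{'foo': 37, 'bar': 33, 'new': 70}
{'foo': 37, 'bar': 33, 'baz': 135}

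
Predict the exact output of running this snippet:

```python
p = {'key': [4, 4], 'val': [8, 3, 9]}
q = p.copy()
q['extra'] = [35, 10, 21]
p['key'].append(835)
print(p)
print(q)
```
{'key': [4, 4, 835], 'val': [8, 3, 9]}
{'key': [4, 4, 835], 'val': [8, 3, 9], 'extra': [35, 10, 21]}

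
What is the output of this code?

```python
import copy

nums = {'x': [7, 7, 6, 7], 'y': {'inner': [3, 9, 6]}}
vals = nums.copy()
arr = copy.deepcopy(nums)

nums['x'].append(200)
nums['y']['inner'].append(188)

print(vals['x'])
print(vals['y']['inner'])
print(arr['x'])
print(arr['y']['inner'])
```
[7, 7, 6, 7, 200]
[3, 9, 6, 188]
[7, 7, 6, 7]
[3, 9, 6]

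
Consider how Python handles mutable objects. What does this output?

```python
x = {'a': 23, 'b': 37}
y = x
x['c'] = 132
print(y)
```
{'a': 23, 'b': 37, 'c': 132}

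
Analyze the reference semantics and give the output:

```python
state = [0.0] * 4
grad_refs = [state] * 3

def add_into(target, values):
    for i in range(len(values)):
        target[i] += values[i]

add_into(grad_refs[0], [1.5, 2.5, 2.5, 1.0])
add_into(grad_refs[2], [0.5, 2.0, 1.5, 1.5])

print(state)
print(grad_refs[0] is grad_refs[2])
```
[2.0, 4.5, 4.0, 2.5]
True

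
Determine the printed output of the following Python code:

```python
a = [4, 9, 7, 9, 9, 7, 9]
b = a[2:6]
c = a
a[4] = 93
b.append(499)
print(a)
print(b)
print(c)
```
[4, 9, 7, 9, 93, 7, 9]
[7, 9, 9, 7, 499]
[4, 9, 7, 9, 93, 7, 9]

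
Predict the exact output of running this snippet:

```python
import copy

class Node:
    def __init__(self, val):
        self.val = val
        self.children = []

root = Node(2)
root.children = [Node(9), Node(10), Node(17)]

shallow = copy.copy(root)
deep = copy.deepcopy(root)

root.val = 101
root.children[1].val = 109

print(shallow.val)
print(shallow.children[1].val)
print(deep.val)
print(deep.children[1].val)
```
2
109
2
10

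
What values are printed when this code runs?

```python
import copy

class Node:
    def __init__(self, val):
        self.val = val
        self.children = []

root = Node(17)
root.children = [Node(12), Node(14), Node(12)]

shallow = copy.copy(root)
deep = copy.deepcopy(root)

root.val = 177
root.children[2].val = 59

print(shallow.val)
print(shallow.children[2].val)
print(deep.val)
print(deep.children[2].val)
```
17
59
17
12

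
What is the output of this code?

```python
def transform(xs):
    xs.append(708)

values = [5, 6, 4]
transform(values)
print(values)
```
[5, 6, 4, 708]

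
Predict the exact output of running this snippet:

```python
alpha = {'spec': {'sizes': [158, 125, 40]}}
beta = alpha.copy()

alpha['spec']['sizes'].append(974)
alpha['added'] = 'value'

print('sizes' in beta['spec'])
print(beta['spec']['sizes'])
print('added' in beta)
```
True
[158, 125, 40, 974]
False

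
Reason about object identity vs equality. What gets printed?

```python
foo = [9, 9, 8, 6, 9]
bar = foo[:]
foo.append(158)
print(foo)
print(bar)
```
[9, 9, 8, 6, 9, 158]
[9, 9, 8, 6, 9]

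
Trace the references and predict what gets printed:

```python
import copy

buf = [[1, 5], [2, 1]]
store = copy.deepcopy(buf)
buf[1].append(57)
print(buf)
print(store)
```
[[1, 5], [2, 1, 57]]
[[1, 5], [2, 1]]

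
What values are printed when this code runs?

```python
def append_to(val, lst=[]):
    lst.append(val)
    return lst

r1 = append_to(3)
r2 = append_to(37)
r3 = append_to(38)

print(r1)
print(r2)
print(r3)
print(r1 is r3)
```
[3, 37, 38]
[3, 37, 38]
[3, 37, 38]
True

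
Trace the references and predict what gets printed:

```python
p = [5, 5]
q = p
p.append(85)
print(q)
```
[5, 5, 85]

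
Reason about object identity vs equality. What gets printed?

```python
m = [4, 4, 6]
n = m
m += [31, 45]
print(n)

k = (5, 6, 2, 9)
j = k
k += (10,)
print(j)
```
[4, 4, 6, 31, 45]
(5, 6, 2, 9)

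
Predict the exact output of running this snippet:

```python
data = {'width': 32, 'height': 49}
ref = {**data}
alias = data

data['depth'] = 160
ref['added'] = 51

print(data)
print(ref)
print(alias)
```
{'width': 32, 'height': 49, 'depth': 160}
{'width': 32, 'height': 49, 'added': 51}
{'width': 32, 'height': 49, 'depth': 160}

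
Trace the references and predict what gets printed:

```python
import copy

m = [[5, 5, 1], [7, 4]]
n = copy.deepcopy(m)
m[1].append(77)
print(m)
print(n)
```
[[5, 5, 1], [7, 4, 77]]
[[5, 5, 1], [7, 4]]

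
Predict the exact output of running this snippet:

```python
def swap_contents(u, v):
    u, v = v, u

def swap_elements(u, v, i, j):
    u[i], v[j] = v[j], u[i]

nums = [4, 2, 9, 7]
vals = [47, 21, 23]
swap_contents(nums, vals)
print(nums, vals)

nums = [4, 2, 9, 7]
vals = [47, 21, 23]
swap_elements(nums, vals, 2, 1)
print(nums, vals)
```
[4, 2, 9, 7] [47, 21, 23]
[4, 2, 21, 7] [47, 9, 23]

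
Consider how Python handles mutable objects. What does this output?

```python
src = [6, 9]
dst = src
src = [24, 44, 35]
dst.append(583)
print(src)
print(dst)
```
[24, 44, 35]
[6, 9, 583]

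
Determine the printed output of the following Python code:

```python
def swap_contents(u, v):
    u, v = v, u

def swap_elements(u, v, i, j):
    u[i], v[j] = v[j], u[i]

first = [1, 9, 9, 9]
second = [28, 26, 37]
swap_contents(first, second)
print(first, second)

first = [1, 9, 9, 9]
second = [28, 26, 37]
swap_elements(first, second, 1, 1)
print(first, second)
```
[1, 9, 9, 9] [28, 26, 37]
[1, 26, 9, 9] [28, 9, 37]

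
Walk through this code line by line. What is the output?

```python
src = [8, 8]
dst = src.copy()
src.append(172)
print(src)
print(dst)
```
[8, 8, 172]
[8, 8]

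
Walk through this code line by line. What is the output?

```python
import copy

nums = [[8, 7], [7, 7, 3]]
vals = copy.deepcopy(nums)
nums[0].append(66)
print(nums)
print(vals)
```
[[8, 7, 66], [7, 7, 3]]
[[8, 7], [7, 7, 3]]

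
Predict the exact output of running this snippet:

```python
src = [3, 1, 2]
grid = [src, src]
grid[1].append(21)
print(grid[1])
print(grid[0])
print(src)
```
[3, 1, 2, 21]
[3, 1, 2, 21]
[3, 1, 2, 21]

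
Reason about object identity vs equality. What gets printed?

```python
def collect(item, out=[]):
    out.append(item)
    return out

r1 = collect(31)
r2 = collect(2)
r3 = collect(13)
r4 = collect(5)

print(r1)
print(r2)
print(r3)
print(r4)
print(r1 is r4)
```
[31, 2, 13, 5]
[31, 2, 13, 5]
[31, 2, 13, 5]
[31, 2, 13, 5]
True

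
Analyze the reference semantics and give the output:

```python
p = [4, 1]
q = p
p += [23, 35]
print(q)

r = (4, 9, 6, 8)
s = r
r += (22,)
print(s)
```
[4, 1, 23, 35]
(4, 9, 6, 8)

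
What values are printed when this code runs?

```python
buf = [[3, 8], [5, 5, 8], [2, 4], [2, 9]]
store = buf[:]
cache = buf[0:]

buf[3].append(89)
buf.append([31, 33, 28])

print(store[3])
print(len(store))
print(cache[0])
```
[2, 9, 89]
4
[3, 8]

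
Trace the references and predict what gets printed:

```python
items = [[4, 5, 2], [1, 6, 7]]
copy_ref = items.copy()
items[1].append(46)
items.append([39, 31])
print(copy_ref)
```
[[4, 5, 2], [1, 6, 7, 46]]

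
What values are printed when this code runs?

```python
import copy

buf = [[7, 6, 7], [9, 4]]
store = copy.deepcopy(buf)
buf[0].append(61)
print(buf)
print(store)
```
[[7, 6, 7, 61], [9, 4]]
[[7, 6, 7], [9, 4]]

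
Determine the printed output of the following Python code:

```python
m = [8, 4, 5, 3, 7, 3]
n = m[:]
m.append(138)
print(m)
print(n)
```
[8, 4, 5, 3, 7, 3, 138]
[8, 4, 5, 3, 7, 3]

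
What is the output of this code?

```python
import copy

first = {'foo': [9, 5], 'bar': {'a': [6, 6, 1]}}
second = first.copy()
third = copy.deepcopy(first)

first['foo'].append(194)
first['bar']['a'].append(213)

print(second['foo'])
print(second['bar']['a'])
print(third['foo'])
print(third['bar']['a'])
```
[9, 5, 194]
[6, 6, 1, 213]
[9, 5]
[6, 6, 1]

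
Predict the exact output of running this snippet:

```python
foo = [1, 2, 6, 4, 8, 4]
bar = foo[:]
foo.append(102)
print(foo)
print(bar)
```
[1, 2, 6, 4, 8, 4, 102]
[1, 2, 6, 4, 8, 4]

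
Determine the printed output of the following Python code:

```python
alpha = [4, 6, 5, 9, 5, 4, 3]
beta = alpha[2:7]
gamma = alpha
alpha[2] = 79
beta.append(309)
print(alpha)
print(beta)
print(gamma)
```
[4, 6, 79, 9, 5, 4, 3]
[5, 9, 5, 4, 3, 309]
[4, 6, 79, 9, 5, 4, 3]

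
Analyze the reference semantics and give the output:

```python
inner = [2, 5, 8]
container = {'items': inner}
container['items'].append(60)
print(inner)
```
[2, 5, 8, 60]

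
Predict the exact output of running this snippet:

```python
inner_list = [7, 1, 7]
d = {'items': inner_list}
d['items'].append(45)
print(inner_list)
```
[7, 1, 7, 45]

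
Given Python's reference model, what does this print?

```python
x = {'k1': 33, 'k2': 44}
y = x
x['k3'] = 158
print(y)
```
{'k1': 33, 'k2': 44, 'k3': 158}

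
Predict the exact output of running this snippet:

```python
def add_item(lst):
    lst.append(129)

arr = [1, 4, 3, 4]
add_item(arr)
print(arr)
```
[1, 4, 3, 4, 129]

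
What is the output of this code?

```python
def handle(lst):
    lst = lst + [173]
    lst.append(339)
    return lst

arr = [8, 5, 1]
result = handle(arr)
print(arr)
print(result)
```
[8, 5, 1]
[8, 5, 1, 173, 339]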